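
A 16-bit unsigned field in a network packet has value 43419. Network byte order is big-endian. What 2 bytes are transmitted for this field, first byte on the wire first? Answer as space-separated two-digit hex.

A9 9B

43419 in hexadecimal, padded to 16 bits, is 0xA99B.
Split into bytes (most-significant first): A9 9B.
Big-endian: lowest address holds the most-significant byte.
So the memory order matches the most-significant-first order: A9 9B.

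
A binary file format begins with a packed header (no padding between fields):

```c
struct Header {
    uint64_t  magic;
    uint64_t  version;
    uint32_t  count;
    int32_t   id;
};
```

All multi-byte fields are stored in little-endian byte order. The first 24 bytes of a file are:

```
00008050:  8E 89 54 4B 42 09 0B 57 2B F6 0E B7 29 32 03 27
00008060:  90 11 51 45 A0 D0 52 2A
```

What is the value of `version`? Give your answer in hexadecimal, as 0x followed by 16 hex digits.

`version` follows `magic` (8 bytes), so it starts at byte offset 8 and occupies 8 bytes.
Bytes at offsets 8..15: 2B F6 0E B7 29 32 03 27.
In little-endian order the low byte comes first in memory.
Reassemble most-significant byte first: 27 03 32 29 B7 0E F6 2B → 0x27033229B70EF62B.

0x27033229B70EF62B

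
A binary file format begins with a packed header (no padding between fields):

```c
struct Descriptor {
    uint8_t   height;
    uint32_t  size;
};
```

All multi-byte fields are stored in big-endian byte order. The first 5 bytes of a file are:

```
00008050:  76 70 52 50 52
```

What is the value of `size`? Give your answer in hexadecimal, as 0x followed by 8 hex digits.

`size` follows `height` (1 byte), so it starts at byte offset 1 and occupies 4 bytes.
Bytes at offsets 1..4: 70 52 50 52.
In big-endian order the high byte comes first in memory.
The bytes are already most-significant first: 0x70525052.

0x70525052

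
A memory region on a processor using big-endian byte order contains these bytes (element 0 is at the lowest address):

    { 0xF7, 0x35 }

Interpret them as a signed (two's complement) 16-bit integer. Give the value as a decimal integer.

Big-endian: lowest address holds the most-significant byte.
The bytes are already most-significant first: 0xF735.
Top bit is set, so as a signed 16-bit value this is 0xF735 − 2^16 = -2251.

-2251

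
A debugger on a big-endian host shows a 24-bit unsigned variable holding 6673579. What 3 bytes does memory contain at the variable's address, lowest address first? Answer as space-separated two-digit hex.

65 D4 AB

6673579 in hexadecimal, padded to 24 bits, is 0x65D4AB.
Split into bytes (most-significant first): 65 D4 AB.
Big-endian stores the most-significant byte at the lowest address.
So the memory order matches the most-significant-first order: 65 D4 AB.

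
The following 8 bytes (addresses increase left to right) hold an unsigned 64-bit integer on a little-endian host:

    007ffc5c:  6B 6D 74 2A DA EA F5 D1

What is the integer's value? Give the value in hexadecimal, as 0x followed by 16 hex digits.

0xD1F5EADA2A746D6B

Little-endian: lowest address holds the least-significant byte.
Reassemble most-significant byte first: D1 F5 EA DA 2A 74 6D 6B → 0xD1F5EADA2A746D6B.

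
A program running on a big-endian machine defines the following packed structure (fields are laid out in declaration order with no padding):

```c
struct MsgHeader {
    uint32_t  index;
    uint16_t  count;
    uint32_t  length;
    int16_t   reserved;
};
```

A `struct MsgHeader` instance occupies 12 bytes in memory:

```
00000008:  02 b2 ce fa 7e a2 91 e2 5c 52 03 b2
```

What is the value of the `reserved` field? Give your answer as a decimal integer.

`reserved` follows `index` (4 B), `count` (2 B), `length` (4 B), so it starts at offset 4 + 2 + 4 = 10 and occupies 2 bytes.
Bytes at offsets 10..11: 03 B2.
Big-endian stores the most-significant byte at the lowest address.
The bytes are already most-significant first: 0x03B2.
0x03B2 = 946.

946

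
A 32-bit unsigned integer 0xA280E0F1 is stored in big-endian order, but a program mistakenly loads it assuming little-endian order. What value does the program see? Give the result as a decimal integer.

Stored big-endian, the bytes at ascending addresses are A2 80 E0 F1.
Read back as little-endian, the first byte is least significant, giving 0xF1E080A2.
0xF1E080A2 = 4058022050.

4058022050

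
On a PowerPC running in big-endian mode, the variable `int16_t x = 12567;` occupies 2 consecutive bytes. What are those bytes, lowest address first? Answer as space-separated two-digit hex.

12567 in hexadecimal, padded to 16 bits, is 0x3117.
Split into bytes (most-significant first): 31 17.
Big-endian: lowest address holds the most-significant byte.
So the memory order matches the most-significant-first order: 31 17.

31 17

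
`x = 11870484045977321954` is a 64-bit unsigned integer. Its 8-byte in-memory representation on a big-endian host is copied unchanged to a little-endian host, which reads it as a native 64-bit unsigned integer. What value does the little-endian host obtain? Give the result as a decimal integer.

11870484045977321954 in 64-bit hexadecimal is 0xA4BC6E58E86B81E2.
Stored big-endian, the bytes at ascending addresses are A4 BC 6E 58 E8 6B 81 E2.
Read back as little-endian, the first byte is least significant, giving 0xE2816BE8586EBCA4.
0xE2816BE8586EBCA4 = 16321445170227625124.

16321445170227625124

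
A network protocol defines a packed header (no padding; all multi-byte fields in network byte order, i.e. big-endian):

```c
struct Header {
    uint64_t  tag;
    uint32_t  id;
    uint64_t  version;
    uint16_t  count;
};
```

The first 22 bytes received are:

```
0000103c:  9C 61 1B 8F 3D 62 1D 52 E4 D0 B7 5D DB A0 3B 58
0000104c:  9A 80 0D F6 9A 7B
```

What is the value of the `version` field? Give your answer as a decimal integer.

`version` follows `tag` (8 B), `id` (4 B), so it starts at offset 8 + 4 = 12 and occupies 8 bytes.
Bytes at offsets 12..19: DB A0 3B 58 9A 80 0D F6.
Big-endian stores the most-significant byte at the lowest address.
The bytes are already most-significant first: 0xDBA03B589A800DF6.
0xDBA03B589A800DF6 = 15825714342315167222.

15825714342315167222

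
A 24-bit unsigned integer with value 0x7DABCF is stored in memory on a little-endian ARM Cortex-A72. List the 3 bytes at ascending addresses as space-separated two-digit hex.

CF AB 7D

Split into bytes (most-significant first): 7D AB CF.
Little-endian: lowest address holds the least-significant byte.
So at ascending addresses the bytes are CF AB 7D.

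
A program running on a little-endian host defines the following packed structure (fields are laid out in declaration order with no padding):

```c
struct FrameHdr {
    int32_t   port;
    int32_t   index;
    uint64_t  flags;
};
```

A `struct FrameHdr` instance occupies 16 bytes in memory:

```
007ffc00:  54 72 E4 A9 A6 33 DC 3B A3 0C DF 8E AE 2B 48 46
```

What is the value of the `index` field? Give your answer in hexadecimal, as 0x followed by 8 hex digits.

`index` follows `port` (4 bytes), so it starts at byte offset 4 and occupies 4 bytes.
Bytes at offsets 4..7: A6 33 DC 3B.
Little-endian: lowest address holds the least-significant byte.
Reassemble most-significant byte first: 3B DC 33 A6 → 0x3BDC33A6.

0x3BDC33A6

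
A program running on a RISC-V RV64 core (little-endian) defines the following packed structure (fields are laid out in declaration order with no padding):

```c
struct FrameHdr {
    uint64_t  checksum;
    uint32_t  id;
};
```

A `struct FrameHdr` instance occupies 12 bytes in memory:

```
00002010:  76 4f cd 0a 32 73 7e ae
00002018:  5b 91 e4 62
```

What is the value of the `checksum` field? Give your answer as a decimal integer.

`checksum` is the first field, at byte offset 0, occupying 8 bytes.
Bytes at offsets 0..7: 76 4F CD 0A 32 73 7E AE.
In little-endian order the low byte comes first in memory.
Reassemble most-significant byte first: AE 7E 73 32 0A CD 4F 76 → 0xAE7E73320ACD4F76.
0xAE7E73320ACD4F76 = 12573613868431789942.

12573613868431789942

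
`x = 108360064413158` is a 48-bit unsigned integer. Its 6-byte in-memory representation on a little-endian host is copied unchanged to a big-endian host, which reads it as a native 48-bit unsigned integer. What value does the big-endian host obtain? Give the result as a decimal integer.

108360064413158 in 48-bit hexadecimal is 0x628D8B25ADE6.
Stored little-endian, the bytes at ascending addresses are E6 AD 25 8B 8D 62.
Read back as big-endian, the last byte is least significant, giving 0xE6AD258B8D62.
0xE6AD258B8D62 = 253631333633378.

253631333633378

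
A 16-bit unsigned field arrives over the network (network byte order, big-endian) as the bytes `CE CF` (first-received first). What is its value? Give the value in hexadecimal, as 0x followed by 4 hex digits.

Big-endian stores the most-significant byte at the lowest address.
The bytes are already most-significant first: 0xCECF.

0xCECF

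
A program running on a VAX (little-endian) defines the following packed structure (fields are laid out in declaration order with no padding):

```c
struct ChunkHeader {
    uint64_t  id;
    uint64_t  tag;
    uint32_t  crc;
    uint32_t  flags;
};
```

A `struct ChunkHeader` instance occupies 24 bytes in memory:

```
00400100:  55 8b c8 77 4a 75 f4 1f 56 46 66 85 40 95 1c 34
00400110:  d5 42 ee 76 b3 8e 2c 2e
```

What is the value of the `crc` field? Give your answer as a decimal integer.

`crc` follows `id` (8 B), `tag` (8 B), so it starts at offset 8 + 8 = 16 and occupies 4 bytes.
Bytes at offsets 16..19: D5 42 EE 76.
In little-endian order the low byte comes first in memory.
Reassemble most-significant byte first: 76 EE 42 D5 → 0x76EE42D5.
0x76EE42D5 = 1995326165.

1995326165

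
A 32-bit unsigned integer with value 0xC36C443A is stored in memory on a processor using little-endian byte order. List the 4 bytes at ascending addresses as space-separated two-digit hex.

Split into bytes (most-significant first): C3 6C 44 3A.
In little-endian order the low byte comes first in memory.
So at ascending addresses the bytes are 3A 44 6C C3.

3A 44 6C C3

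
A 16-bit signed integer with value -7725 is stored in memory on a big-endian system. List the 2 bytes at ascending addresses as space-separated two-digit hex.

E1 D3

Two's complement of -7725 in 16 bits: 7725 = 0x1E2D; invert → 0xE1D2; add 1 → 0xE1D3.
Split into bytes (most-significant first): E1 D3.
Big-endian: lowest address holds the most-significant byte.
So the memory order matches the most-significant-first order: E1 D3.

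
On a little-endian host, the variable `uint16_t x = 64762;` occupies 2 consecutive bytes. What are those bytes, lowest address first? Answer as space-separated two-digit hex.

FA FC

64762 in hexadecimal, padded to 16 bits, is 0xFCFA.
Split into bytes (most-significant first): FC FA.
Little-endian stores the least-significant byte at the lowest address.
So at ascending addresses the bytes are FA FC.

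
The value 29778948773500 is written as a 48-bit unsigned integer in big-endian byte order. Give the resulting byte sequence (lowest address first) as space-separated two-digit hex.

29778948773500 in hexadecimal, padded to 48 bits, is 0x1B1573A9D67C.
Split into bytes (most-significant first): 1B 15 73 A9 D6 7C.
Big-endian: lowest address holds the most-significant byte.
So the memory order matches the most-significant-first order: 1B 15 73 A9 D6 7C.

1B 15 73 A9 D6 7C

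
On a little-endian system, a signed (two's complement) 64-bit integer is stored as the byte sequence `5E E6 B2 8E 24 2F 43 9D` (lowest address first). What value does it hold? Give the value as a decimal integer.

-7114791152255834530

Little-endian: lowest address holds the least-significant byte.
Reassemble most-significant byte first: 9D 43 2F 24 8E B2 E6 5E → 0x9D432F248EB2E65E.
Top bit is set, so as a signed 64-bit value this is 0x9D432F248EB2E65E − 2^64 = -7114791152255834530.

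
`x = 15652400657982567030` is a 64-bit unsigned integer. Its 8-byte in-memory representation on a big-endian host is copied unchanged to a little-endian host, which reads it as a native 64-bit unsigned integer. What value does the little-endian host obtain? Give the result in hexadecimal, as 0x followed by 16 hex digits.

15652400657982567030 in 64-bit hexadecimal is 0xD9387F77ED243276.
Stored big-endian, the bytes at ascending addresses are D9 38 7F 77 ED 24 32 76.
Read back as little-endian, the first byte is least significant, giving 0x763224ED777F38D9.

0x763224ED777F38D9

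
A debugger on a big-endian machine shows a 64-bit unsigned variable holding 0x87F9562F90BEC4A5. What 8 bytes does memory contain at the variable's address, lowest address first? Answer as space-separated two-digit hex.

87 F9 56 2F 90 BE C4 A5

Split into bytes (most-significant first): 87 F9 56 2F 90 BE C4 A5.
Big-endian: lowest address holds the most-significant byte.
So the memory order matches the most-significant-first order: 87 F9 56 2F 90 BE C4 A5.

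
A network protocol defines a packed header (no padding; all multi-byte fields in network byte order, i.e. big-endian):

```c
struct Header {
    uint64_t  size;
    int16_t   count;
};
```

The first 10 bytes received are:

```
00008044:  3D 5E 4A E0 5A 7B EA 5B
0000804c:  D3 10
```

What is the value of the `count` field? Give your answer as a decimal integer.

-11504

`count` follows `size` (8 bytes), so it starts at byte offset 8 and occupies 2 bytes.
Bytes at offsets 8..9: D3 10.
Big-endian: lowest address holds the most-significant byte.
The bytes are already most-significant first: 0xD310.
Top bit is set, so as a signed 16-bit value this is 0xD310 − 2^16 = -11504.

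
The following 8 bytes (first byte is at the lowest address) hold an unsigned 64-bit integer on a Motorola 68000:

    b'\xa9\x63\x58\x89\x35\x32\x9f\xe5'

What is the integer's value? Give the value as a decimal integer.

Big-endian: lowest address holds the most-significant byte.
The bytes are already most-significant first: 0xA963588935329FE5.
0xA963588935329FE5 = 12205696761430450149.

12205696761430450149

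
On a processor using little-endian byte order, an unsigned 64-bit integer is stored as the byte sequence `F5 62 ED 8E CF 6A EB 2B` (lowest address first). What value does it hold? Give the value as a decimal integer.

Little-endian stores the least-significant byte at the lowest address.
Reassemble most-significant byte first: 2B EB 6A CF 8E ED 62 F5 → 0x2BEB6ACF8EED62F5.
0x2BEB6ACF8EED62F5 = 3164740602846601973.

3164740602846601973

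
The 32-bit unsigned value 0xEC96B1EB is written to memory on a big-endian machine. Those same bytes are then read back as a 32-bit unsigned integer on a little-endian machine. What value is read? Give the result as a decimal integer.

3954284268

Stored big-endian, the bytes at ascending addresses are EC 96 B1 EB.
Read back as little-endian, the first byte is least significant, giving 0xEBB196EC.
0xEBB196EC = 3954284268.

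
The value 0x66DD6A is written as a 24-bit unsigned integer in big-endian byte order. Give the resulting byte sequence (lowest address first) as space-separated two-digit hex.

Split into bytes (most-significant first): 66 DD 6A.
In big-endian order the high byte comes first in memory.
So the memory order matches the most-significant-first order: 66 DD 6A.

66 DD 6A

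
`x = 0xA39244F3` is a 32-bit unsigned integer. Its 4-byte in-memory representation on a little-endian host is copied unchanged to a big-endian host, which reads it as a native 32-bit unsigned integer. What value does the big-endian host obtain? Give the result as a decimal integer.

Stored little-endian, the bytes at ascending addresses are F3 44 92 A3.
Read back as big-endian, the last byte is least significant, giving 0xF34492A3.
0xF34492A3 = 4081357475.

4081357475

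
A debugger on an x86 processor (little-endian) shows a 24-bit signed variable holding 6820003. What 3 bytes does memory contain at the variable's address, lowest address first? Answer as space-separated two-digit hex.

6820003 in hexadecimal, padded to 24 bits, is 0x6810A3.
Split into bytes (most-significant first): 68 10 A3.
In little-endian order the low byte comes first in memory.
So at ascending addresses the bytes are A3 10 68.

A3 10 68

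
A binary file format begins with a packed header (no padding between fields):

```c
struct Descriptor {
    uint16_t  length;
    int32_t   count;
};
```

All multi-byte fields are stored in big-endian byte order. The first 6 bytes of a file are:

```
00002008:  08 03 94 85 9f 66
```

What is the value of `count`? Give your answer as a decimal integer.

-1803182234

`count` follows `length` (2 bytes), so it starts at byte offset 2 and occupies 4 bytes.
Bytes at offsets 2..5: 94 85 9F 66.
Big-endian stores the most-significant byte at the lowest address.
The bytes are already most-significant first: 0x94859F66.
Top bit is set, so as a signed 32-bit value this is 0x94859F66 − 2^32 = -1803182234.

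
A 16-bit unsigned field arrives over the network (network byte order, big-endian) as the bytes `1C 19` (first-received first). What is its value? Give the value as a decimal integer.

In big-endian order the high byte comes first in memory.
The bytes are already most-significant first: 0x1C19.
0x1C19 = 7193.

7193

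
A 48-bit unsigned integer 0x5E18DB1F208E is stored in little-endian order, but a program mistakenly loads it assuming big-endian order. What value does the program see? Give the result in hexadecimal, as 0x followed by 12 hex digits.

0x8E201FDB185E

Stored little-endian, the bytes at ascending addresses are 8E 20 1F DB 18 5E.
Read back as big-endian, the last byte is least significant, giving 0x8E201FDB185E.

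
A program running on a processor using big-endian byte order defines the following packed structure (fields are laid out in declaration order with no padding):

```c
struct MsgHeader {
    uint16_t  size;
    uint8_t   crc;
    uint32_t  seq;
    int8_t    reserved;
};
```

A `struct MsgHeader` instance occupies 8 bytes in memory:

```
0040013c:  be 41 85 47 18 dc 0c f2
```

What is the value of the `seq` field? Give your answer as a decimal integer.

`seq` follows `size` (2 B), `crc` (1 B), so it starts at offset 2 + 1 = 3 and occupies 4 bytes.
Bytes at offsets 3..6: 47 18 DC 0C.
Big-endian stores the most-significant byte at the lowest address.
The bytes are already most-significant first: 0x4718DC0C.
0x4718DC0C = 1192811532.

1192811532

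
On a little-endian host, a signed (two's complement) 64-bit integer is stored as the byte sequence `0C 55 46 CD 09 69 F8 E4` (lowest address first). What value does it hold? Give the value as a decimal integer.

Little-endian: lowest address holds the least-significant byte.
Reassemble most-significant byte first: E4 F8 69 09 CD 46 55 0C → 0xE4F86909CD46550C.
Top bit is set, so as a signed 64-bit value this is 0xE4F86909CD46550C − 2^64 = -1947691348018178804.

-1947691348018178804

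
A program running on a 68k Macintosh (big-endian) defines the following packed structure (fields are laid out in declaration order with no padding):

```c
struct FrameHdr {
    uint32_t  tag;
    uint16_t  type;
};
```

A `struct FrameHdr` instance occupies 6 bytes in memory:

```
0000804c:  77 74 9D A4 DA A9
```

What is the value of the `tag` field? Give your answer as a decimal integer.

`tag` is the first field, at byte offset 0, occupying 4 bytes.
Bytes at offsets 0..3: 77 74 9D A4.
In big-endian order the high byte comes first in memory.
The bytes are already most-significant first: 0x77749DA4.
0x77749DA4 = 2004131236.

2004131236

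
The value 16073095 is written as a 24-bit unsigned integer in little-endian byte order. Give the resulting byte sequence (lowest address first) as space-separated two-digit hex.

16073095 in hexadecimal, padded to 24 bits, is 0xF54187.
Split into bytes (most-significant first): F5 41 87.
Little-endian stores the least-significant byte at the lowest address.
So at ascending addresses the bytes are 87 41 F5.

87 41 F5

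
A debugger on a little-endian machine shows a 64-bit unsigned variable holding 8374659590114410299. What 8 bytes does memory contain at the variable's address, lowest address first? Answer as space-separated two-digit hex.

3B 7F 96 BF 86 C4 38 74

8374659590114410299 in hexadecimal, padded to 64 bits, is 0x7438C486BF967F3B.
Split into bytes (most-significant first): 74 38 C4 86 BF 96 7F 3B.
In little-endian order the low byte comes first in memory.
So at ascending addresses the bytes are 3B 7F 96 BF 86 C4 38 74.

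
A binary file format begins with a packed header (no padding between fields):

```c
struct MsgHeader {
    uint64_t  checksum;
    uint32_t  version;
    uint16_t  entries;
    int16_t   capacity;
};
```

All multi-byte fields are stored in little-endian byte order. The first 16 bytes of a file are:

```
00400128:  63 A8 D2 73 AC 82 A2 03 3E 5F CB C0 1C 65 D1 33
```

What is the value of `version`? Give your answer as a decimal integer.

3234553662

`version` follows `checksum` (8 bytes), so it starts at byte offset 8 and occupies 4 bytes.
Bytes at offsets 8..11: 3E 5F CB C0.
In little-endian order the low byte comes first in memory.
Reassemble most-significant byte first: C0 CB 5F 3E → 0xC0CB5F3E.
0xC0CB5F3E = 3234553662.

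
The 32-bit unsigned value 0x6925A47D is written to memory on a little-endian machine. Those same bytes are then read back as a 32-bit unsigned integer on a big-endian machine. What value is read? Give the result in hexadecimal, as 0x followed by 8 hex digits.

0x7DA42569

Stored little-endian, the bytes at ascending addresses are 7D A4 25 69.
Read back as big-endian, the last byte is least significant, giving 0x7DA42569.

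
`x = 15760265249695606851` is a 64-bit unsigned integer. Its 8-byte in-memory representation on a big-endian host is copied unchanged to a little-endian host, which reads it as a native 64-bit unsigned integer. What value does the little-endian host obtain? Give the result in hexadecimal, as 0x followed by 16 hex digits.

15760265249695606851 in 64-bit hexadecimal is 0xDAB7B5BE3E0A2843.
Stored big-endian, the bytes at ascending addresses are DA B7 B5 BE 3E 0A 28 43.
Read back as little-endian, the first byte is least significant, giving 0x43280A3EBEB5B7DA.

0x43280A3EBEB5B7DA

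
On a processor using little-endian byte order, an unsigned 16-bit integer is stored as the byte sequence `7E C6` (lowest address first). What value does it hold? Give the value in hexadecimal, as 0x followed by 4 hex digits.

0xC67E

Little-endian: lowest address holds the least-significant byte.
Reassemble most-significant byte first: C6 7E → 0xC67E.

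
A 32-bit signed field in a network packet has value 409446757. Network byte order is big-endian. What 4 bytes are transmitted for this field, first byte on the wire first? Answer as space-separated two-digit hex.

409446757 in hexadecimal, padded to 32 bits, is 0x1867A965.
Split into bytes (most-significant first): 18 67 A9 65.
In big-endian order the high byte comes first in memory.
So the memory order matches the most-significant-first order: 18 67 A9 65.

18 67 A9 65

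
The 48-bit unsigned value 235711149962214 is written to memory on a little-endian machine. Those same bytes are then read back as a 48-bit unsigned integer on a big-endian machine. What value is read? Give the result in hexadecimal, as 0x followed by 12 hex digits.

235711149962214 in 48-bit hexadecimal is 0xD660C75CF3E6.
Stored little-endian, the bytes at ascending addresses are E6 F3 5C C7 60 D6.
Read back as big-endian, the last byte is least significant, giving 0xE6F35CC760D6.

0xE6F35CC760D6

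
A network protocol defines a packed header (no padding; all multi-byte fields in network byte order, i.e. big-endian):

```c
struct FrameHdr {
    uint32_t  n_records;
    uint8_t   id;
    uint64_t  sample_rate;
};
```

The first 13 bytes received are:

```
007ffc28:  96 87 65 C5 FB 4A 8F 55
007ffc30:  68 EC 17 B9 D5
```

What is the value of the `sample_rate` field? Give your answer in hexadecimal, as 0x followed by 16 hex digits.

`sample_rate` follows `n_records` (4 B), `id` (1 B), so it starts at offset 4 + 1 = 5 and occupies 8 bytes.
Bytes at offsets 5..12: 4A 8F 55 68 EC 17 B9 D5.
In big-endian order the high byte comes first in memory.
The bytes are already most-significant first: 0x4A8F5568EC17B9D5.

0x4A8F5568EC17B9D5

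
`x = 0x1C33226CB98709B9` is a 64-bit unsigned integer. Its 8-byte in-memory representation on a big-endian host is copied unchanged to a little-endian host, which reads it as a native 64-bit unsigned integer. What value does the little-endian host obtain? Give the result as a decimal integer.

13333337402259944220

Stored big-endian, the bytes at ascending addresses are 1C 33 22 6C B9 87 09 B9.
Read back as little-endian, the first byte is least significant, giving 0xB90987B96C22331C.
0xB90987B96C22331C = 13333337402259944220.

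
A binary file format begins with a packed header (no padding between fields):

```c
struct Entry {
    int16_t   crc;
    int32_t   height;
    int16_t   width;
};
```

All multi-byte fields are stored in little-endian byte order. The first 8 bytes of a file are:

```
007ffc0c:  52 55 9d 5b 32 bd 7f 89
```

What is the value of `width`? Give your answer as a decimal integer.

`width` follows `crc` (2 B), `height` (4 B), so it starts at offset 2 + 4 = 6 and occupies 2 bytes.
Bytes at offsets 6..7: 7F 89.
Little-endian stores the least-significant byte at the lowest address.
Reassemble most-significant byte first: 89 7F → 0x897F.
Top bit is set, so as a signed 16-bit value this is 0x897F − 2^16 = -30337.

-30337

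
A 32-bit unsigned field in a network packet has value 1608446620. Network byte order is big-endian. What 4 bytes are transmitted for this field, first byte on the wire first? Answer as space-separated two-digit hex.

1608446620 in hexadecimal, padded to 32 bits, is 0x5FDEF29C.
Split into bytes (most-significant first): 5F DE F2 9C.
Big-endian stores the most-significant byte at the lowest address.
So the memory order matches the most-significant-first order: 5F DE F2 9C.

5F DE F2 9C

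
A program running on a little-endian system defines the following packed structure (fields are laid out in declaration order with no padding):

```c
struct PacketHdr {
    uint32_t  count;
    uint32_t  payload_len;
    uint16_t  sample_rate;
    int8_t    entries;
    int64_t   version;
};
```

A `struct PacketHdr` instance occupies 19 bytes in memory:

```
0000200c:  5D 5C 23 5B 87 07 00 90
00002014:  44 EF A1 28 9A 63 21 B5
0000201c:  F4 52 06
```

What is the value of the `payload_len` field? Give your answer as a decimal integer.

`payload_len` follows `count` (4 bytes), so it starts at byte offset 4 and occupies 4 bytes.
Bytes at offsets 4..7: 87 07 00 90.
Little-endian: lowest address holds the least-significant byte.
Reassemble most-significant byte first: 90 00 07 87 → 0x90000787.
0x90000787 = 2415921031.

2415921031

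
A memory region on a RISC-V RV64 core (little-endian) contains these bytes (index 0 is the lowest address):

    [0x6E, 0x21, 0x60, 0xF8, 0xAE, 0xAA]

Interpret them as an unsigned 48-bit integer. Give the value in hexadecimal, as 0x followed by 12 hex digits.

Little-endian: lowest address holds the least-significant byte.
Reassemble most-significant byte first: AA AE F8 60 21 6E → 0xAAAEF860216E.

0xAAAEF860216E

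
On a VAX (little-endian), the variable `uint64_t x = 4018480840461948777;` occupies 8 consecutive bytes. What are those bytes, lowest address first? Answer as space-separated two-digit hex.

4018480840461948777 in hexadecimal, padded to 64 bits, is 0x37C4830898729769.
Split into bytes (most-significant first): 37 C4 83 08 98 72 97 69.
Little-endian stores the least-significant byte at the lowest address.
So at ascending addresses the bytes are 69 97 72 98 08 83 C4 37.

69 97 72 98 08 83 C4 37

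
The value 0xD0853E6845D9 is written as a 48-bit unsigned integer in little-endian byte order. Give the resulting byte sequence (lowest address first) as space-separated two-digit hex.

D9 45 68 3E 85 D0

Split into bytes (most-significant first): D0 85 3E 68 45 D9.
In little-endian order the low byte comes first in memory.
So at ascending addresses the bytes are D9 45 68 3E 85 D0.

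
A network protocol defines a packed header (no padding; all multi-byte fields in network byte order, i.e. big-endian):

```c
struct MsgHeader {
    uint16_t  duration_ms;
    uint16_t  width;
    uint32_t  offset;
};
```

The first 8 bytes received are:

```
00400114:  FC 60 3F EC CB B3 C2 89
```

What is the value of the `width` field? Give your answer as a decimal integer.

16364

`width` follows `duration_ms` (2 bytes), so it starts at byte offset 2 and occupies 2 bytes.
Bytes at offsets 2..3: 3F EC.
In big-endian order the high byte comes first in memory.
The bytes are already most-significant first: 0x3FEC.
0x3FEC = 16364.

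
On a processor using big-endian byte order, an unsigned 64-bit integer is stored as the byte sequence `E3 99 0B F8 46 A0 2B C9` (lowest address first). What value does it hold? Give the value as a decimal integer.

16400152679011068873

Big-endian stores the most-significant byte at the lowest address.
The bytes are already most-significant first: 0xE3990BF846A02BC9.
0xE3990BF846A02BC9 = 16400152679011068873.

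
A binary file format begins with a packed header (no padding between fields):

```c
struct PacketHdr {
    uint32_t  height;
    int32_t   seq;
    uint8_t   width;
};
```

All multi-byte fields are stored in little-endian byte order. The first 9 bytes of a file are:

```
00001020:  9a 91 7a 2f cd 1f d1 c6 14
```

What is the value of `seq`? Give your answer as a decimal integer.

-959373363

`seq` follows `height` (4 bytes), so it starts at byte offset 4 and occupies 4 bytes.
Bytes at offsets 4..7: CD 1F D1 C6.
Little-endian stores the least-significant byte at the lowest address.
Reassemble most-significant byte first: C6 D1 1F CD → 0xC6D11FCD.
Top bit is set, so as a signed 32-bit value this is 0xC6D11FCD − 2^32 = -959373363.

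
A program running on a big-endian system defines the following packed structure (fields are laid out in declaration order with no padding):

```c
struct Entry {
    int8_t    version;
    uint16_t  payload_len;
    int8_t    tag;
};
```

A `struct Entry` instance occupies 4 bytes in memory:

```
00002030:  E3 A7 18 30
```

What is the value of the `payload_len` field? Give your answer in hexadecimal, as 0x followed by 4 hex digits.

`payload_len` follows `version` (1 byte), so it starts at byte offset 1 and occupies 2 bytes.
Bytes at offsets 1..2: A7 18.
Big-endian stores the most-significant byte at the lowest address.
The bytes are already most-significant first: 0xA718.

0xA718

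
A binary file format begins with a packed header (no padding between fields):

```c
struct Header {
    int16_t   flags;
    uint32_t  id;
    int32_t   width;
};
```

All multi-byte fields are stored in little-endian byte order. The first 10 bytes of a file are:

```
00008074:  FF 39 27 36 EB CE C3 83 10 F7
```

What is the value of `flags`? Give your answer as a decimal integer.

`flags` is the first field, at byte offset 0, occupying 2 bytes.
Bytes at offsets 0..1: FF 39.
Little-endian: lowest address holds the least-significant byte.
Reassemble most-significant byte first: 39 FF → 0x39FF.
0x39FF = 14847.

14847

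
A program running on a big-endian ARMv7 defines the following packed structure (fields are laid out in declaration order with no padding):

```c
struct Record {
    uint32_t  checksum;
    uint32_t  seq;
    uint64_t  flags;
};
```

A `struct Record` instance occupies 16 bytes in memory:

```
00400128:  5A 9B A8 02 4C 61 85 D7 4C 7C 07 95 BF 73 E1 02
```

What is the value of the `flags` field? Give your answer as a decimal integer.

5511288383738208514

`flags` follows `checksum` (4 B), `seq` (4 B), so it starts at offset 4 + 4 = 8 and occupies 8 bytes.
Bytes at offsets 8..15: 4C 7C 07 95 BF 73 E1 02.
Big-endian: lowest address holds the most-significant byte.
The bytes are already most-significant first: 0x4C7C0795BF73E102.
0x4C7C0795BF73E102 = 5511288383738208514.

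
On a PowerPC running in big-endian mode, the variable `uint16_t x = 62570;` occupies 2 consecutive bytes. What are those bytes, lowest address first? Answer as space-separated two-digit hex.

62570 in hexadecimal, padded to 16 bits, is 0xF46A.
Split into bytes (most-significant first): F4 6A.
Big-endian stores the most-significant byte at the lowest address.
So the memory order matches the most-significant-first order: F4 6A.

F4 6A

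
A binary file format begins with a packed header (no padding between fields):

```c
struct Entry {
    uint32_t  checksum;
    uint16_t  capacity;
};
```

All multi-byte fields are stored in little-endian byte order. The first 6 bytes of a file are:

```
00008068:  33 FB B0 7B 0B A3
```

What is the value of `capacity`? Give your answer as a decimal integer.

41739

`capacity` follows `checksum` (4 bytes), so it starts at byte offset 4 and occupies 2 bytes.
Bytes at offsets 4..5: 0B A3.
Little-endian: lowest address holds the least-significant byte.
Reassemble most-significant byte first: A3 0B → 0xA30B.
0xA30B = 41739.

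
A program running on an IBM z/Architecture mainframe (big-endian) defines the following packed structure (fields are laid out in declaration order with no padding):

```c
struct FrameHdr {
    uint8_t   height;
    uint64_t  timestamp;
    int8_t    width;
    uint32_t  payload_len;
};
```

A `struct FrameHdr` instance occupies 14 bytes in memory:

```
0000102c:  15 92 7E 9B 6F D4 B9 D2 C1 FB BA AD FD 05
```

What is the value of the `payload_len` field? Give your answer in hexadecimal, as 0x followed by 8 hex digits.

0xBAADFD05

`payload_len` follows `height` (1 B), `timestamp` (8 B), `width` (1 B), so it starts at offset 1 + 8 + 1 = 10 and occupies 4 bytes.
Bytes at offsets 10..13: BA AD FD 05.
Big-endian: lowest address holds the most-significant byte.
The bytes are already most-significant first: 0xBAADFD05.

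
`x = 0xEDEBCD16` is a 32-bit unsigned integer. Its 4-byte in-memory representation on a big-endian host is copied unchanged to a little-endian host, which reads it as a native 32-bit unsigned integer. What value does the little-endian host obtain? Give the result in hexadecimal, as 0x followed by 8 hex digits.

0x16CDEBED

Stored big-endian, the bytes at ascending addresses are ED EB CD 16.
Read back as little-endian, the first byte is least significant, giving 0x16CDEBED.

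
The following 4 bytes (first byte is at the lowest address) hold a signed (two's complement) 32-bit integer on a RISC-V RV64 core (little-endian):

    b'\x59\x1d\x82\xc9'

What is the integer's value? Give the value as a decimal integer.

-914219687

Little-endian: lowest address holds the least-significant byte.
Reassemble most-significant byte first: C9 82 1D 59 → 0xC9821D59.
Top bit is set, so as a signed 32-bit value this is 0xC9821D59 − 2^32 = -914219687.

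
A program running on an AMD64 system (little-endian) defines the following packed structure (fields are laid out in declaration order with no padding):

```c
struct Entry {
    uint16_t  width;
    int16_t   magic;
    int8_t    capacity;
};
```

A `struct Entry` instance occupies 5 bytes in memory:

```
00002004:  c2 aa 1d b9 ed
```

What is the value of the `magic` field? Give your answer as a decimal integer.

-18147

`magic` follows `width` (2 bytes), so it starts at byte offset 2 and occupies 2 bytes.
Bytes at offsets 2..3: 1D B9.
Little-endian stores the least-significant byte at the lowest address.
Reassemble most-significant byte first: B9 1D → 0xB91D.
Top bit is set, so as a signed 16-bit value this is 0xB91D − 2^16 = -18147.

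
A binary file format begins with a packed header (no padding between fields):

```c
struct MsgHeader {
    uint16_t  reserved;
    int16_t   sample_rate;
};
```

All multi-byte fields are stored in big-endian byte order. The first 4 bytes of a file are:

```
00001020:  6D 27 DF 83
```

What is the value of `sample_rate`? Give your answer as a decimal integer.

`sample_rate` follows `reserved` (2 bytes), so it starts at byte offset 2 and occupies 2 bytes.
Bytes at offsets 2..3: DF 83.
Big-endian: lowest address holds the most-significant byte.
The bytes are already most-significant first: 0xDF83.
Top bit is set, so as a signed 16-bit value this is 0xDF83 − 2^16 = -8317.

-8317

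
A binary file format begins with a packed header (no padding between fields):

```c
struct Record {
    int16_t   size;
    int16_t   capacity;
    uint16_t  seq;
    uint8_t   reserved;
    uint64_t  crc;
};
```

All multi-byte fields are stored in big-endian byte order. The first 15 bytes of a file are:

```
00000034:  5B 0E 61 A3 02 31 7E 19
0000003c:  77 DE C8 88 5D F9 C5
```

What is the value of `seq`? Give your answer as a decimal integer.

561

`seq` follows `size` (2 B), `capacity` (2 B), so it starts at offset 2 + 2 = 4 and occupies 2 bytes.
Bytes at offsets 4..5: 02 31.
Big-endian stores the most-significant byte at the lowest address.
The bytes are already most-significant first: 0x0231.
0x0231 = 561.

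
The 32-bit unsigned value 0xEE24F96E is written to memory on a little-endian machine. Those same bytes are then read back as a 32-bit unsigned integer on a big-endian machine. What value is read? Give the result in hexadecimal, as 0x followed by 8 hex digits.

Stored little-endian, the bytes at ascending addresses are 6E F9 24 EE.
Read back as big-endian, the last byte is least significant, giving 0x6EF924EE.

0x6EF924EE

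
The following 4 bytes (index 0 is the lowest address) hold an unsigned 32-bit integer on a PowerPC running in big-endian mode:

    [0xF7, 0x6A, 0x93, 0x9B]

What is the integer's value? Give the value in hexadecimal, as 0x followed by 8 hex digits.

In big-endian order the high byte comes first in memory.
The bytes are already most-significant first: 0xF76A939B.

0xF76A939B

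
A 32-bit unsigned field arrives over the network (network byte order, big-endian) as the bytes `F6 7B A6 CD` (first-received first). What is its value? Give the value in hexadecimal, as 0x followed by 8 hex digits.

In big-endian order the high byte comes first in memory.
The bytes are already most-significant first: 0xF67BA6CD.

0xF67BA6CD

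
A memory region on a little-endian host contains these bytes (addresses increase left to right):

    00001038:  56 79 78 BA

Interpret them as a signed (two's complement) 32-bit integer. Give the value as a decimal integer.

-1166509738

Little-endian: lowest address holds the least-significant byte.
Reassemble most-significant byte first: BA 78 79 56 → 0xBA787956.
Top bit is set, so as a signed 32-bit value this is 0xBA787956 − 2^32 = -1166509738.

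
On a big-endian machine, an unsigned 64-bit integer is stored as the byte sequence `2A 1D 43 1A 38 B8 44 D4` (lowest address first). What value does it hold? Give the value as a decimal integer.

3034655503817393364

Big-endian: lowest address holds the most-significant byte.
The bytes are already most-significant first: 0x2A1D431A38B844D4.
0x2A1D431A38B844D4 = 3034655503817393364.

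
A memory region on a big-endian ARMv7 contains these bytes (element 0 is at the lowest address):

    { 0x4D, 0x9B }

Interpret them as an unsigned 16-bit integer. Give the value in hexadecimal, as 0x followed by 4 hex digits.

0x4D9B

Big-endian stores the most-significant byte at the lowest address.
The bytes are already most-significant first: 0x4D9B.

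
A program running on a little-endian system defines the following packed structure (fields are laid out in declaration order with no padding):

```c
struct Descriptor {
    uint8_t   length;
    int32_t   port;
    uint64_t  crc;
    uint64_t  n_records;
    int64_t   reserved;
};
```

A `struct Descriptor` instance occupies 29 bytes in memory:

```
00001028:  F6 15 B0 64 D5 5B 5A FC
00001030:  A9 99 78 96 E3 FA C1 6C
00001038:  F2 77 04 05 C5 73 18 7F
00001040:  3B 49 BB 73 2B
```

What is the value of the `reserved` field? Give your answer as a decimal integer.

`reserved` follows `length` (1 B), `port` (4 B), `crc` (8 B), `n_records` (8 B), so it starts at offset 1 + 4 + 8 + 8 = 21 and occupies 8 bytes.
Bytes at offsets 21..28: 73 18 7F 3B 49 BB 73 2B.
Little-endian: lowest address holds the least-significant byte.
Reassemble most-significant byte first: 2B 73 BB 49 3B 7F 18 73 → 0x2B73BB493B7F1873.
0x2B73BB493B7F1873 = 3131052089157818483.

3131052089157818483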